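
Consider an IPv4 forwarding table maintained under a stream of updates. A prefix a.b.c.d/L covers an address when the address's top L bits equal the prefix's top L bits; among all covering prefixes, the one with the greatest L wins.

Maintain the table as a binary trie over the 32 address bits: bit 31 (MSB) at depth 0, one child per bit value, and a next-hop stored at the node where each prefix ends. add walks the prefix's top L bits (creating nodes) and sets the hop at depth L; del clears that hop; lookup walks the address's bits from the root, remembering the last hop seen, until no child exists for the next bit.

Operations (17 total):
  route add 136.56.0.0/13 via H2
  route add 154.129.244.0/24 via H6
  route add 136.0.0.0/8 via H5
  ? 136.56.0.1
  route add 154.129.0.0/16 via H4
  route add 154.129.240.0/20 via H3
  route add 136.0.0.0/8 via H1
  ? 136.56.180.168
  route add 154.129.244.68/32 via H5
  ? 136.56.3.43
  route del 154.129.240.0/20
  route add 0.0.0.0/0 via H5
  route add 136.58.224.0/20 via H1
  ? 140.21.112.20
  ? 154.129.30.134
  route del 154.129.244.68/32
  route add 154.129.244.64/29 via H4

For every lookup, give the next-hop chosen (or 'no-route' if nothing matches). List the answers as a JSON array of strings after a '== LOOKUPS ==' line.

Process each operation:
  add 136.56.0.0/13 -> H2 at depth 13
  add 154.129.244.0/24 -> H6 at depth 24
  add 136.0.0.0/8 -> H5 at depth 8
  lookup 136.56.0.1: bits 1000100000111 walk d0:-→d1:-→d2:-→d3:-→d4:-→d5:-→d6:-→d7:-→d8:H5→d9:-→d10:-→d11:-→d12:-→d13:H2 -> H2
  add 154.129.0.0/16 -> H4 at depth 16
  add 154.129.240.0/20 -> H3 at depth 20
  add 136.0.0.0/8 -> H1 at depth 8
  lookup 136.56.180.168: bits 1000100000111 walk d0:-→d1:-→d2:-→d3:-→d4:-→d5:-→d6:-→d7:-→d8:H1→d9:-→d10:-→d11:-→d12:-→d13:H2 -> H2
  add 154.129.244.68/32 -> H5 at depth 32
  lookup 136.56.3.43: bits 1000100000111 walk d0:-→d1:-→d2:-→d3:-→d4:-→d5:-→d6:-→d7:-→d8:H1→d9:-→d10:-→d11:-→d12:-→d13:H2 -> H2
  del 154.129.240.0/20 (clear depth 20)
  add 0.0.0.0/0 -> H5 at depth 0
  add 136.58.224.0/20 -> H1 at depth 20
  lookup 140.21.112.20: bits 10001 walk d0:H5→d1:-→d2:-→d3:-→d4:-→d5:- -> H5
  lookup 154.129.30.134: bits 1001101010000001 walk d0:H5→d1:-→d2:-→d3:-→d4:-→d5:-→d6:-→d7:-→d8:-→d9:-→d10:-→d11:-→d12:-→d13:-→d14:-→d15:-→d16:H4 -> H4
  del 154.129.244.68/32 (clear depth 32)
  add 154.129.244.64/29 -> H4 at depth 29

== LOOKUPS ==
["H2","H2","H2","H5","H4"]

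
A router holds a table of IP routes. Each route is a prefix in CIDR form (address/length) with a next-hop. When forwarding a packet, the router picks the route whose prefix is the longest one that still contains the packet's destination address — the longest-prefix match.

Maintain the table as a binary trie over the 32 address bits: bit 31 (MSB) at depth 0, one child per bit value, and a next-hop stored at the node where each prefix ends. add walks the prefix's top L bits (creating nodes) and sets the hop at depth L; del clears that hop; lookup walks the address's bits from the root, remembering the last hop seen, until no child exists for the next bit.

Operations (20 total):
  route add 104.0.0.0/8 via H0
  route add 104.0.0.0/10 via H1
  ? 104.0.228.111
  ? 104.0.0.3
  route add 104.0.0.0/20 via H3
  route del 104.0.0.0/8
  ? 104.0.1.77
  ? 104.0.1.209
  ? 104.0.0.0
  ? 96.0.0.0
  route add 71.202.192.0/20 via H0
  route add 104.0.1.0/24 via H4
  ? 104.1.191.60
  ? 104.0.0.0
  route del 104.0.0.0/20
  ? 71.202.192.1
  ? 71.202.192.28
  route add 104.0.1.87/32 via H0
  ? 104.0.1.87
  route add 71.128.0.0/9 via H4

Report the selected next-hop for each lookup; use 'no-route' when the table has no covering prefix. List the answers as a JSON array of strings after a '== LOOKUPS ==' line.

Process each operation:
  + 104.0.0.0/8 (H0) depth=8
  + 104.0.0.0/10 (H1) depth=10
  lookup 104.0.228.111: bits 0110100000 walk d0:-→d1:-→d2:-→d3:-→d4:-→d5:-→d6:-→d7:-→d8:H0→d9:-→d10:H1 -> H1
  lookup 104.0.0.3: bits 0110100000 walk d0:-→d1:-→d2:-→d3:-→d4:-→d5:-→d6:-→d7:-→d8:H0→d9:-→d10:H1 -> H1
  + 104.0.0.0/20 (H3) depth=20
  - 104.0.0.0/8 clear@8
  lookup 104.0.1.77: bits 01101000000000000000 walk d0:-→d1:-→d2:-→d3:-→d4:-→d5:-→d6:-→d7:-→d8:-→d9:-→d10:H1→d11:-→d12:-→d13:-→d14:-→d15:-→d16:-→d17:-→d18:-→d19:-→d20:H3 -> H3
  lookup 104.0.1.209: bits 01101000000000000000 walk d0:-→d1:-→d2:-→d3:-→d4:-→d5:-→d6:-→d7:-→d8:-→d9:-→d10:H1→d11:-→d12:-→d13:-→d14:-→d15:-→d16:-→d17:-→d18:-→d19:-→d20:H3 -> H3
  lookup 104.0.0.0: bits 01101000000000000000 walk d0:-→d1:-→d2:-→d3:-→d4:-→d5:-→d6:-→d7:-→d8:-→d9:-→d10:H1→d11:-→d12:-→d13:-→d14:-→d15:-→d16:-→d17:-→d18:-→d19:-→d20:H3 -> H3
  lookup 96.0.0.0: bits 0110 walk d0:-→d1:-→d2:-→d3:-→d4:- -> no-route
  + 71.202.192.0/20 (H0) depth=20
  + 104.0.1.0/24 (H4) depth=24
  lookup 104.1.191.60: bits 011010000000000 walk d0:-→d1:-→d2:-→d3:-→d4:-→d5:-→d6:-→d7:-→d8:-→d9:-→d10:H1→d11:-→d12:-→d13:-→d14:-→d15:- -> H1
  lookup 104.0.0.0: bits 01101000000000000000000 walk d0:-→d1:-→d2:-→d3:-→d4:-→d5:-→d6:-→d7:-→d8:-→d9:-→d10:H1→d11:-→d12:-→d13:-→d14:-→d15:-→d16:-→d17:-→d18:-→d19:-→d20:H3→d21:-→d22:-→d23:- -> H3
  - 104.0.0.0/20 clear@20
  lookup 71.202.192.1: bits 01000111110010101100 walk d0:-→d1:-→d2:-→d3:-→d4:-→d5:-→d6:-→d7:-→d8:-→d9:-→d10:-→d11:-→d12:-→d13:-→d14:-→d15:-→d16:-→d17:-→d18:-→d19:-→d20:H0 -> H0
  lookup 71.202.192.28: bits 01000111110010101100 walk d0:-→d1:-→d2:-→d3:-→d4:-→d5:-→d6:-→d7:-→d8:-→d9:-→d10:-→d11:-→d12:-→d13:-→d14:-→d15:-→d16:-→d17:-→d18:-→d19:-→d20:H0 -> H0
  + 104.0.1.87/32 (H0) depth=32
  lookup 104.0.1.87: bits 01101000000000000000000101010111 walk d0:-→d1:-→d2:-→d3:-→d4:-→d5:-→d6:-→d7:-→d8:-→d9:-→d10:H1→d11:-→d12:-→d13:-→d14:-→d15:-→d16:-→d17:-→d18:-→d19:-→d20:-→d21:-→d22:-→d23:-→d24:H4→d25:-→d26:-→d27:-→d28:-→d29:-→d30:-→d31:-→d32:H0 -> H0
  + 71.128.0.0/9 (H4) depth=9

== LOOKUPS ==
["H1","H1","H3","H3","H3","no-route","H1","H3","H0","H0","H0"]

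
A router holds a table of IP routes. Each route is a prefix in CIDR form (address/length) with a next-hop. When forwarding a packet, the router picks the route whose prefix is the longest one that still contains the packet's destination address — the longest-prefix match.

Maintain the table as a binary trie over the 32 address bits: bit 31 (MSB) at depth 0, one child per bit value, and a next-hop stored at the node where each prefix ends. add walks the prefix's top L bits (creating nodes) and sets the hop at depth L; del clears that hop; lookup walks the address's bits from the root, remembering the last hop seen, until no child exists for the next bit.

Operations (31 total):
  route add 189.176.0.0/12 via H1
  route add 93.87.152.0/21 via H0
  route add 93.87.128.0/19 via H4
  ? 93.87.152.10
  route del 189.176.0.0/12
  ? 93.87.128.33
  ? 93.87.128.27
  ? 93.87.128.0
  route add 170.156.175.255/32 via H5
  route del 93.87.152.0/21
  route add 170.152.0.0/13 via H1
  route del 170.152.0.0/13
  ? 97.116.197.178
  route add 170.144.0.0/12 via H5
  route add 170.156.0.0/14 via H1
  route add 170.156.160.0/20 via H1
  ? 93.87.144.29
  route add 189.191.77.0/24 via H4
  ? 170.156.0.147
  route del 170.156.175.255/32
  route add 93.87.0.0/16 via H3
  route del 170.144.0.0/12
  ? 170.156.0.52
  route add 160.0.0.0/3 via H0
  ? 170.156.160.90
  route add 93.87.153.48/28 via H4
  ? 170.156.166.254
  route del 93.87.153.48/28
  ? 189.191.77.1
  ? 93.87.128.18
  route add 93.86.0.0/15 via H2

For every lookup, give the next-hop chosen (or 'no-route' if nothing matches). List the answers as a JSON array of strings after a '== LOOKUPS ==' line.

Trace:
  add 189.176.0.0/12 -> H1 at depth 12
  add 93.87.152.0/21 -> H0 at depth 21
  add 93.87.128.0/19 -> H4 at depth 19
  ? 93.87.152.10  path d0:-→d1:-→d2:-→d3:-→d4:-→d5:-→d6:-→d7:-→d8:-→d9:-→d10:-→d11:-→d12:-→d13:-→d14:-→d15:-→d16:-→d17:-→d18:-→d19:H4→d20:-→d21:H0  best=H0
  del 189.176.0.0/12 (clear depth 12)
  ? 93.87.128.33  path d0:-→d1:-→d2:-→d3:-→d4:-→d5:-→d6:-→d7:-→d8:-→d9:-→d10:-→d11:-→d12:-→d13:-→d14:-→d15:-→d16:-→d17:-→d18:-→d19:H4  best=H4
  ? 93.87.128.27  path d0:-→d1:-→d2:-→d3:-→d4:-→d5:-→d6:-→d7:-→d8:-→d9:-→d10:-→d11:-→d12:-→d13:-→d14:-→d15:-→d16:-→d17:-→d18:-→d19:H4  best=H4
  ? 93.87.128.0  path d0:-→d1:-→d2:-→d3:-→d4:-→d5:-→d6:-→d7:-→d8:-→d9:-→d10:-→d11:-→d12:-→d13:-→d14:-→d15:-→d16:-→d17:-→d18:-→d19:H4  best=H4
  add 170.156.175.255/32 -> H5 at depth 32
  del 93.87.152.0/21 (clear depth 21)
  add 170.152.0.0/13 -> H1 at depth 13
  del 170.152.0.0/13 (clear depth 13)
  ? 97.116.197.178  path d0:-→d1:-→d2:-  best=no-route
  add 170.144.0.0/12 -> H5 at depth 12
  add 170.156.0.0/14 -> H1 at depth 14
  add 170.156.160.0/20 -> H1 at depth 20
  ? 93.87.144.29  path d0:-→d1:-→d2:-→d3:-→d4:-→d5:-→d6:-→d7:-→d8:-→d9:-→d10:-→d11:-→d12:-→d13:-→d14:-→d15:-→d16:-→d17:-→d18:-→d19:H4→d20:-  best=H4
  add 189.191.77.0/24 -> H4 at depth 24
  ? 170.156.0.147  path d0:-→d1:-→d2:-→d3:-→d4:-→d5:-→d6:-→d7:-→d8:-→d9:-→d10:-→d11:-→d12:H5→d13:-→d14:H1→d15:-→d16:-  best=H1
  del 170.156.175.255/32 (clear depth 32)
  add 93.87.0.0/16 -> H3 at depth 16
  del 170.144.0.0/12 (clear depth 12)
  ? 170.156.0.52  path d0:-→d1:-→d2:-→d3:-→d4:-→d5:-→d6:-→d7:-→d8:-→d9:-→d10:-→d11:-→d12:-→d13:-→d14:H1→d15:-→d16:-  best=H1
  add 160.0.0.0/3 -> H0 at depth 3
  ? 170.156.160.90  path d0:-→d1:-→d2:-→d3:H0→d4:-→d5:-→d6:-→d7:-→d8:-→d9:-→d10:-→d11:-→d12:-→d13:-→d14:H1→d15:-→d16:-→d17:-→d18:-→d19:-→d20:H1  best=H1
  add 93.87.153.48/28 -> H4 at depth 28
  ? 170.156.166.254  path d0:-→d1:-→d2:-→d3:H0→d4:-→d5:-→d6:-→d7:-→d8:-→d9:-→d10:-→d11:-→d12:-→d13:-→d14:H1→d15:-→d16:-→d17:-→d18:-→d19:-→d20:H1  best=H1
  del 93.87.153.48/28 (clear depth 28)
  ? 189.191.77.1  path d0:-→d1:-→d2:-→d3:H0→d4:-→d5:-→d6:-→d7:-→d8:-→d9:-→d10:-→d11:-→d12:-→d13:-→d14:-→d15:-→d16:-→d17:-→d18:-→d19:-→d20:-→d21:-→d22:-→d23:-→d24:H4  best=H4
  ? 93.87.128.18  path d0:-→d1:-→d2:-→d3:-→d4:-→d5:-→d6:-→d7:-→d8:-→d9:-→d10:-→d11:-→d12:-→d13:-→d14:-→d15:-→d16:H3→d17:-→d18:-→d19:H4  best=H4
  add 93.86.0.0/15 -> H2 at depth 15

== LOOKUPS ==
["H0","H4","H4","H4","no-route","H4","H1","H1","H1","H1","H4","H4"]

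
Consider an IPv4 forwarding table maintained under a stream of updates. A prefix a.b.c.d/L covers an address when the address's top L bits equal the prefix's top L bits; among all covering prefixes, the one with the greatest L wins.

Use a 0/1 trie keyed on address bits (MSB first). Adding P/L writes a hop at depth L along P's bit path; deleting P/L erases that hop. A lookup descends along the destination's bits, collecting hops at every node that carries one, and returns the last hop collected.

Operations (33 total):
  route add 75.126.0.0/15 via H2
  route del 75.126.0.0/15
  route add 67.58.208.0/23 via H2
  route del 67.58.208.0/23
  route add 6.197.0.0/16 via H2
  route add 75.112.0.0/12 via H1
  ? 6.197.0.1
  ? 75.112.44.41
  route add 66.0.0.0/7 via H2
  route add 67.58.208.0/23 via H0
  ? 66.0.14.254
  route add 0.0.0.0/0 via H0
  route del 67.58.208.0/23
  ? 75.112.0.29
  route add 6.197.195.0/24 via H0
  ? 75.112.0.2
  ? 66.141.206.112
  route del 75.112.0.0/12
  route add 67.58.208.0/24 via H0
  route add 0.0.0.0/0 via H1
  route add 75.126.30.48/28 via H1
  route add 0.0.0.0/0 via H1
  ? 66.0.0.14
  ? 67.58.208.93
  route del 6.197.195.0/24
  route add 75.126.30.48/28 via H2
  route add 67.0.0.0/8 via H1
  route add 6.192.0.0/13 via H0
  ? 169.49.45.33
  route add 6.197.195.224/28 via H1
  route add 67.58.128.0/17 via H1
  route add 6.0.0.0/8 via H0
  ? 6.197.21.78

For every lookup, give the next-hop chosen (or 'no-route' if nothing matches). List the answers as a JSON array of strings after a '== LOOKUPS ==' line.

Process each operation:
  add 75.126.0.0/15 -> H2 at depth 15
  - 75.126.0.0/15 clear@15
  add 67.58.208.0/23 -> H2 at depth 23
  - 67.58.208.0/23 clear@23
  add 6.197.0.0/16 -> H2 at depth 16
  add 75.112.0.0/12 -> H1 at depth 12
  ? 6.197.0.1  path d0:-→d1:-→d2:-→d3:-→d4:-→d5:-→d6:-→d7:-→d8:-→d9:-→d10:-→d11:-→d12:-→d13:-→d14:-→d15:-→d16:H2  best=H2
  ? 75.112.44.41  path d0:-→d1:-→d2:-→d3:-→d4:-→d5:-→d6:-→d7:-→d8:-→d9:-→d10:-→d11:-→d12:H1  best=H1
  add 66.0.0.0/7 -> H2 at depth 7
  add 67.58.208.0/23 -> H0 at depth 23
  ? 66.0.14.254  path d0:-→d1:-→d2:-→d3:-→d4:-→d5:-→d6:-→d7:H2  best=H2
  add 0.0.0.0/0 -> H0 at depth 0
  - 67.58.208.0/23 clear@23
  ? 75.112.0.29  path d0:H0→d1:-→d2:-→d3:-→d4:-→d5:-→d6:-→d7:-→d8:-→d9:-→d10:-→d11:-→d12:H1  best=H1
  add 6.197.195.0/24 -> H0 at depth 24
  ? 75.112.0.2  path d0:H0→d1:-→d2:-→d3:-→d4:-→d5:-→d6:-→d7:-→d8:-→d9:-→d10:-→d11:-→d12:H1  best=H1
  ? 66.141.206.112  path d0:H0→d1:-→d2:-→d3:-→d4:-→d5:-→d6:-→d7:H2  best=H2
  - 75.112.0.0/12 clear@12
  add 67.58.208.0/24 -> H0 at depth 24
  add 0.0.0.0/0 -> H1 at depth 0
  add 75.126.30.48/28 -> H1 at depth 28
  add 0.0.0.0/0 -> H1 at depth 0
  ? 66.0.0.14  path d0:H1→d1:-→d2:-→d3:-→d4:-→d5:-→d6:-→d7:H2  best=H2
  ? 67.58.208.93  path d0:H1→d1:-→d2:-→d3:-→d4:-→d5:-→d6:-→d7:H2→d8:-→d9:-→d10:-→d11:-→d12:-→d13:-→d14:-→d15:-→d16:-→d17:-→d18:-→d19:-→d20:-→d21:-→d22:-→d23:-→d24:H0  best=H0
  - 6.197.195.0/24 clear@24
  add 75.126.30.48/28 -> H2 at depth 28
  add 67.0.0.0/8 -> H1 at depth 8
  add 6.192.0.0/13 -> H0 at depth 13
  ? 169.49.45.33  path d0:H1  best=H1
  add 6.197.195.224/28 -> H1 at depth 28
  add 67.58.128.0/17 -> H1 at depth 17
  add 6.0.0.0/8 -> H0 at depth 8
  ? 6.197.21.78  path d0:H1→d1:-→d2:-→d3:-→d4:-→d5:-→d6:-→d7:-→d8:H0→d9:-→d10:-→d11:-→d12:-→d13:H0→d14:-→d15:-→d16:H2  best=H2

== LOOKUPS ==
["H2","H1","H2","H1","H1","H2","H2","H0","H1","H2"]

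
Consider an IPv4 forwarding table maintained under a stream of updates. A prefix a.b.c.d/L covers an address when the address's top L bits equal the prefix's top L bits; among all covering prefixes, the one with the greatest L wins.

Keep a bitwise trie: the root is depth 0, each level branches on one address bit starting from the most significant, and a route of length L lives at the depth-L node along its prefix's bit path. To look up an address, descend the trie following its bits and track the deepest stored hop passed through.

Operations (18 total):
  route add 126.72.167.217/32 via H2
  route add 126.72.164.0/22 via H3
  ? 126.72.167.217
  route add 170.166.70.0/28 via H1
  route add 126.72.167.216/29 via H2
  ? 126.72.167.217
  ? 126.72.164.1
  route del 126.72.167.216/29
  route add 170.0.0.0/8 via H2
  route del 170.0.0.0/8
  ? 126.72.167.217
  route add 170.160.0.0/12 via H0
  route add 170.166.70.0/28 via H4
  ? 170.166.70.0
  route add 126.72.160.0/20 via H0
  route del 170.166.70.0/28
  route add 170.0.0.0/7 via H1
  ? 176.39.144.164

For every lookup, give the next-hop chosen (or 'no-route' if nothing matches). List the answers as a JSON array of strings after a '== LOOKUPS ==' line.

Trace:
  add 126.72.167.217/32 -> H2 at depth 32
  add 126.72.164.0/22 -> H3 at depth 22
  ? 126.72.167.217  path d0:-→d1:-→d2:-→d3:-→d4:-→d5:-→d6:-→d7:-→d8:-→d9:-→d10:-→d11:-→d12:-→d13:-→d14:-→d15:-→d16:-→d17:-→d18:-→d19:-→d20:-→d21:-→d22:H3→d23:-→d24:-→d25:-→d26:-→d27:-→d28:-→d29:-→d30:-→d31:-→d32:H2  best=H2
  add 170.166.70.0/28 -> H1 at depth 28
  add 126.72.167.216/29 -> H2 at depth 29
  ? 126.72.167.217  path d0:-→d1:-→d2:-→d3:-→d4:-→d5:-→d6:-→d7:-→d8:-→d9:-→d10:-→d11:-→d12:-→d13:-→d14:-→d15:-→d16:-→d17:-→d18:-→d19:-→d20:-→d21:-→d22:H3→d23:-→d24:-→d25:-→d26:-→d27:-→d28:-→d29:H2→d30:-→d31:-→d32:H2  best=H2
  ? 126.72.164.1  path d0:-→d1:-→d2:-→d3:-→d4:-→d5:-→d6:-→d7:-→d8:-→d9:-→d10:-→d11:-→d12:-→d13:-→d14:-→d15:-→d16:-→d17:-→d18:-→d19:-→d20:-→d21:-→d22:H3  best=H3
  del 126.72.167.216/29 (clear depth 29)
  add 170.0.0.0/8 -> H2 at depth 8
  del 170.0.0.0/8 (clear depth 8)
  ? 126.72.167.217  path d0:-→d1:-→d2:-→d3:-→d4:-→d5:-→d6:-→d7:-→d8:-→d9:-→d10:-→d11:-→d12:-→d13:-→d14:-→d15:-→d16:-→d17:-→d18:-→d19:-→d20:-→d21:-→d22:H3→d23:-→d24:-→d25:-→d26:-→d27:-→d28:-→d29:-→d30:-→d31:-→d32:H2  best=H2
  add 170.160.0.0/12 -> H0 at depth 12
  add 170.166.70.0/28 -> H4 at depth 28
  ? 170.166.70.0  path d0:-→d1:-→d2:-→d3:-→d4:-→d5:-→d6:-→d7:-→d8:-→d9:-→d10:-→d11:-→d12:H0→d13:-→d14:-→d15:-→d16:-→d17:-→d18:-→d19:-→d20:-→d21:-→d22:-→d23:-→d24:-→d25:-→d26:-→d27:-→d28:H4  best=H4
  add 126.72.160.0/20 -> H0 at depth 20
  del 170.166.70.0/28 (clear depth 28)
  add 170.0.0.0/7 -> H1 at depth 7
  ? 176.39.144.164  path d0:-→d1:-→d2:-→d3:-  best=no-route

== LOOKUPS ==
["H2","H2","H3","H2","H4","no-route"]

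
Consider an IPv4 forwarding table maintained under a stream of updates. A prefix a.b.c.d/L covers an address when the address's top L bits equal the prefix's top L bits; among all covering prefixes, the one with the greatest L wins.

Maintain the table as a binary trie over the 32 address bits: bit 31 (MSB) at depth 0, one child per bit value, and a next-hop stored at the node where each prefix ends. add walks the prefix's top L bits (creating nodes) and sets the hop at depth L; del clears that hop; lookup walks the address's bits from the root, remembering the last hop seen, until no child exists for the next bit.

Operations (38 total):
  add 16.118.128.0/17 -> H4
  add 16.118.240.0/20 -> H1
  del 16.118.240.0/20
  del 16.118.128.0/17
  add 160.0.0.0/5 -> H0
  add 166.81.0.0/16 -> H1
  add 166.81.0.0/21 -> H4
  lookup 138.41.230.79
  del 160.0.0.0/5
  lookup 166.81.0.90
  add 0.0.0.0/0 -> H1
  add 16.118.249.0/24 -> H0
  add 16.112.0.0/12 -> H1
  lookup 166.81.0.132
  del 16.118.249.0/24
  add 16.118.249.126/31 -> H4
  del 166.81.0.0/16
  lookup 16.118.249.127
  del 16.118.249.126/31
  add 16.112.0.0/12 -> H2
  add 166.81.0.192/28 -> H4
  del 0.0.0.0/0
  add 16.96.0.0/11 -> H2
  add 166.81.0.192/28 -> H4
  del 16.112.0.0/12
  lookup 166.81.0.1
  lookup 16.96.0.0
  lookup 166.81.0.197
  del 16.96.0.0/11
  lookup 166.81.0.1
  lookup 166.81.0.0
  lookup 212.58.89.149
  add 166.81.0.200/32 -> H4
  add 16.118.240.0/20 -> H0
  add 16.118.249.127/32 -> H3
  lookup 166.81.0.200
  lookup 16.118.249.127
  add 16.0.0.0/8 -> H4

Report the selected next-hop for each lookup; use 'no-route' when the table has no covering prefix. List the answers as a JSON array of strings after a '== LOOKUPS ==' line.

Trace:
  + 16.118.128.0/17 (H4) depth=17
  + 16.118.240.0/20 (H1) depth=20
  del 16.118.240.0/20 (clear depth 20)
  del 16.118.128.0/17 (clear depth 17)
  + 160.0.0.0/5 (H0) depth=5
  + 166.81.0.0/16 (H1) depth=16
  + 166.81.0.0/21 (H4) depth=21
  lookup 138.41.230.79: bits 10 walk d0:-→d1:-→d2:- -> no-route
  del 160.0.0.0/5 (clear depth 5)
  lookup 166.81.0.90: bits 101001100101000100000 walk d0:-→d1:-→d2:-→d3:-→d4:-→d5:-→d6:-→d7:-→d8:-→d9:-→d10:-→d11:-→d12:-→d13:-→d14:-→d15:-→d16:H1→d17:-→d18:-→d19:-→d20:-→d21:H4 -> H4
  + 0.0.0.0/0 (H1) depth=0
  + 16.118.249.0/24 (H0) depth=24
  + 16.112.0.0/12 (H1) depth=12
  lookup 166.81.0.132: bits 101001100101000100000 walk d0:H1→d1:-→d2:-→d3:-→d4:-→d5:-→d6:-→d7:-→d8:-→d9:-→d10:-→d11:-→d12:-→d13:-→d14:-→d15:-→d16:H1→d17:-→d18:-→d19:-→d20:-→d21:H4 -> H4
  del 16.118.249.0/24 (clear depth 24)
  + 16.118.249.126/31 (H4) depth=31
  del 166.81.0.0/16 (clear depth 16)
  lookup 16.118.249.127: bits 0001000001110110111110010111111 walk d0:H1→d1:-→d2:-→d3:-→d4:-→d5:-→d6:-→d7:-→d8:-→d9:-→d10:-→d11:-→d12:H1→d13:-→d14:-→d15:-→d16:-→d17:-→d18:-→d19:-→d20:-→d21:-→d22:-→d23:-→d24:-→d25:-→d26:-→d27:-→d28:-→d29:-→d30:-→d31:H4 -> H4
  del 16.118.249.126/31 (clear depth 31)
  + 16.112.0.0/12 (H2) depth=12
  + 166.81.0.192/28 (H4) depth=28
  del 0.0.0.0/0 (clear depth 0)
  + 16.96.0.0/11 (H2) depth=11
  + 166.81.0.192/28 (H4) depth=28
  del 16.112.0.0/12 (clear depth 12)
  lookup 166.81.0.1: bits 101001100101000100000000 walk d0:-→d1:-→d2:-→d3:-→d4:-→d5:-→d6:-→d7:-→d8:-→d9:-→d10:-→d11:-→d12:-→d13:-→d14:-→d15:-→d16:-→d17:-→d18:-→d19:-→d20:-→d21:H4→d22:-→d23:-→d24:- -> H4
  lookup 16.96.0.0: bits 00010000011 walk d0:-→d1:-→d2:-→d3:-→d4:-→d5:-→d6:-→d7:-→d8:-→d9:-→d10:-→d11:H2 -> H2
  lookup 166.81.0.197: bits 1010011001010001000000001100 walk d0:-→d1:-→d2:-→d3:-→d4:-→d5:-→d6:-→d7:-→d8:-→d9:-→d10:-→d11:-→d12:-→d13:-→d14:-→d15:-→d16:-→d17:-→d18:-→d19:-→d20:-→d21:H4→d22:-→d23:-→d24:-→d25:-→d26:-→d27:-→d28:H4 -> H4
  del 16.96.0.0/11 (clear depth 11)
  lookup 166.81.0.1: bits 101001100101000100000000 walk d0:-→d1:-→d2:-→d3:-→d4:-→d5:-→d6:-→d7:-→d8:-→d9:-→d10:-→d11:-→d12:-→d13:-→d14:-→d15:-→d16:-→d17:-→d18:-→d19:-→d20:-→d21:H4→d22:-→d23:-→d24:- -> H4
  lookup 166.81.0.0: bits 101001100101000100000000 walk d0:-→d1:-→d2:-→d3:-→d4:-→d5:-→d6:-→d7:-→d8:-→d9:-→d10:-→d11:-→d12:-→d13:-→d14:-→d15:-→d16:-→d17:-→d18:-→d19:-→d20:-→d21:H4→d22:-→d23:-→d24:- -> H4
  lookup 212.58.89.149: bits 1 walk d0:-→d1:- -> no-route
  + 166.81.0.200/32 (H4) depth=32
  + 16.118.240.0/20 (H0) depth=20
  + 16.118.249.127/32 (H3) depth=32
  lookup 166.81.0.200: bits 10100110010100010000000011001000 walk d0:-→d1:-→d2:-→d3:-→d4:-→d5:-→d6:-→d7:-→d8:-→d9:-→d10:-→d11:-→d12:-→d13:-→d14:-→d15:-→d16:-→d17:-→d18:-→d19:-→d20:-→d21:H4→d22:-→d23:-→d24:-→d25:-→d26:-→d27:-→d28:H4→d29:-→d30:-→d31:-→d32:H4 -> H4
  lookup 16.118.249.127: bits 00010000011101101111100101111111 walk d0:-→d1:-→d2:-→d3:-→d4:-→d5:-→d6:-→d7:-→d8:-→d9:-→d10:-→d11:-→d12:-→d13:-→d14:-→d15:-→d16:-→d17:-→d18:-→d19:-→d20:H0→d21:-→d22:-→d23:-→d24:-→d25:-→d26:-→d27:-→d28:-→d29:-→d30:-→d31:-→d32:H3 -> H3
  + 16.0.0.0/8 (H4) depth=8

== LOOKUPS ==
["no-route","H4","H4","H4","H4","H2","H4","H4","H4","no-route","H4","H3"]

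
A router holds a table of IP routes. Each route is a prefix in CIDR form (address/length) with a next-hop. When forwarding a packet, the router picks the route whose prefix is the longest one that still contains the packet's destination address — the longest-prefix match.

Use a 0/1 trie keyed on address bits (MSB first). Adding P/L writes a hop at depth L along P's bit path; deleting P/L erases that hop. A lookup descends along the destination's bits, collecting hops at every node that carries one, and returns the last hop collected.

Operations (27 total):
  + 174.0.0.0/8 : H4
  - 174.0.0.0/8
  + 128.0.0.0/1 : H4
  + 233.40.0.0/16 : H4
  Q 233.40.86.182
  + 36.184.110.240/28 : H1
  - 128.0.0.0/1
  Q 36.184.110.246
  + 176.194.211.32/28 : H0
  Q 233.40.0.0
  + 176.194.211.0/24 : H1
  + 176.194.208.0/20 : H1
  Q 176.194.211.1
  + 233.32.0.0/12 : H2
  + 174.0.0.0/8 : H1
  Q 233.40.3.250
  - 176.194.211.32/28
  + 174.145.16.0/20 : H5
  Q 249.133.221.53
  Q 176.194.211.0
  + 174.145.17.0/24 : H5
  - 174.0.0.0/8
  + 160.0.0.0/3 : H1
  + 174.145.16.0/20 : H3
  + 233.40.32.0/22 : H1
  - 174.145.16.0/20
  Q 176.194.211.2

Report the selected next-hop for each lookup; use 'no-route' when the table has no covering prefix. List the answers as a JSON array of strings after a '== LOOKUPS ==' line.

Apply in order:
  + 174.0.0.0/8 (H4) depth=8
  - 174.0.0.0/8 clear@8
  + 128.0.0.0/1 (H4) depth=1
  + 233.40.0.0/16 (H4) depth=16
  ? 233.40.86.182  path d0:-→d1:H4→d2:-→d3:-→d4:-→d5:-→d6:-→d7:-→d8:-→d9:-→d10:-→d11:-→d12:-→d13:-→d14:-→d15:-→d16:H4  best=H4
  + 36.184.110.240/28 (H1) depth=28
  - 128.0.0.0/1 clear@1
  ? 36.184.110.246  path d0:-→d1:-→d2:-→d3:-→d4:-→d5:-→d6:-→d7:-→d8:-→d9:-→d10:-→d11:-→d12:-→d13:-→d14:-→d15:-→d16:-→d17:-→d18:-→d19:-→d20:-→d21:-→d22:-→d23:-→d24:-→d25:-→d26:-→d27:-→d28:H1  best=H1
  + 176.194.211.32/28 (H0) depth=28
  ? 233.40.0.0  path d0:-→d1:-→d2:-→d3:-→d4:-→d5:-→d6:-→d7:-→d8:-→d9:-→d10:-→d11:-→d12:-→d13:-→d14:-→d15:-→d16:H4  best=H4
  + 176.194.211.0/24 (H1) depth=24
  + 176.194.208.0/20 (H1) depth=20
  ? 176.194.211.1  path d0:-→d1:-→d2:-→d3:-→d4:-→d5:-→d6:-→d7:-→d8:-→d9:-→d10:-→d11:-→d12:-→d13:-→d14:-→d15:-→d16:-→d17:-→d18:-→d19:-→d20:H1→d21:-→d22:-→d23:-→d24:H1→d25:-→d26:-  best=H1
  + 233.32.0.0/12 (H2) depth=12
  + 174.0.0.0/8 (H1) depth=8
  ? 233.40.3.250  path d0:-→d1:-→d2:-→d3:-→d4:-→d5:-→d6:-→d7:-→d8:-→d9:-→d10:-→d11:-→d12:H2→d13:-→d14:-→d15:-→d16:H4  best=H4
  - 176.194.211.32/28 clear@28
  + 174.145.16.0/20 (H5) depth=20
  ? 249.133.221.53  path d0:-→d1:-→d2:-→d3:-  best=no-route
  ? 176.194.211.0  path d0:-→d1:-→d2:-→d3:-→d4:-→d5:-→d6:-→d7:-→d8:-→d9:-→d10:-→d11:-→d12:-→d13:-→d14:-→d15:-→d16:-→d17:-→d18:-→d19:-→d20:H1→d21:-→d22:-→d23:-→d24:H1→d25:-→d26:-  best=H1
  + 174.145.17.0/24 (H5) depth=24
  - 174.0.0.0/8 clear@8
  + 160.0.0.0/3 (H1) depth=3
  + 174.145.16.0/20 (H3) depth=20
  + 233.40.32.0/22 (H1) depth=22
  - 174.145.16.0/20 clear@20
  ? 176.194.211.2  path d0:-→d1:-→d2:-→d3:H1→d4:-→d5:-→d6:-→d7:-→d8:-→d9:-→d10:-→d11:-→d12:-→d13:-→d14:-→d15:-→d16:-→d17:-→d18:-→d19:-→d20:H1→d21:-→d22:-→d23:-→d24:H1→d25:-→d26:-  best=H1

== LOOKUPS ==
["H4","H1","H4","H1","H4","no-route","H1","H1"]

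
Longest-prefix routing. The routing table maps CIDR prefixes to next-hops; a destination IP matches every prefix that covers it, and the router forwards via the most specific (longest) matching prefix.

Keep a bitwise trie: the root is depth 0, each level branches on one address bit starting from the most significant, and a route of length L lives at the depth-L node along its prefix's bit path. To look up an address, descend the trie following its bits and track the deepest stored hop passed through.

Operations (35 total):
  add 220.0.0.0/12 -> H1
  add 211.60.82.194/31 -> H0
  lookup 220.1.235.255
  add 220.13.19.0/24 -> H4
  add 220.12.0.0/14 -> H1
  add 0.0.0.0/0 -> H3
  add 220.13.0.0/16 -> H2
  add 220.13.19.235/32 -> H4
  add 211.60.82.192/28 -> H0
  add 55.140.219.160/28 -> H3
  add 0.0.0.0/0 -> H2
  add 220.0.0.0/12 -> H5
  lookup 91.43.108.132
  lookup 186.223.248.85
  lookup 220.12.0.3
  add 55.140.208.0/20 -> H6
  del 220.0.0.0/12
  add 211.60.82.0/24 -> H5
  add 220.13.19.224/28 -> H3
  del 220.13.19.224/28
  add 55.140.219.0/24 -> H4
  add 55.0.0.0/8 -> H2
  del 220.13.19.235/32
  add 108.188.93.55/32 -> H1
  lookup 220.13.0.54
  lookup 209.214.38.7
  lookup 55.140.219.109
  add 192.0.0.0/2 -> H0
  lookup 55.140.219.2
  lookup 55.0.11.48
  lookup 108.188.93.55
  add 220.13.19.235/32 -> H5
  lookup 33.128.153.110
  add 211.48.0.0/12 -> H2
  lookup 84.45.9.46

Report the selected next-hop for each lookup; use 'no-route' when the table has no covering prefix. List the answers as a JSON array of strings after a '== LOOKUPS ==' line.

Apply in order:
  + 220.0.0.0/12 (H1) depth=12
  + 211.60.82.194/31 (H0) depth=31
  Q 220.1.235.255: descend 110111000000 ; hops seen [H1] ; pick H1
  + 220.13.19.0/24 (H4) depth=24
  + 220.12.0.0/14 (H1) depth=14
  + 0.0.0.0/0 (H3) depth=0
  + 220.13.0.0/16 (H2) depth=16
  + 220.13.19.235/32 (H4) depth=32
  + 211.60.82.192/28 (H0) depth=28
  + 55.140.219.160/28 (H3) depth=28
  + 0.0.0.0/0 (H2) depth=0
  + 220.0.0.0/12 (H5) depth=12
  Q 91.43.108.132: descend 0 ; hops seen [H2] ; pick H2
  Q 186.223.248.85: descend 1 ; hops seen [H2] ; pick H2
  Q 220.12.0.3: descend 110111000000110 ; hops seen [H2,H5,H1] ; pick H1
  + 55.140.208.0/20 (H6) depth=20
  - 220.0.0.0/12 clear@12
  + 211.60.82.0/24 (H5) depth=24
  + 220.13.19.224/28 (H3) depth=28
  - 220.13.19.224/28 clear@28
  + 55.140.219.0/24 (H4) depth=24
  + 55.0.0.0/8 (H2) depth=8
  - 220.13.19.235/32 clear@32
  + 108.188.93.55/32 (H1) depth=32
  Q 220.13.0.54: descend 1101110000001101000 ; hops seen [H2,H1,H2] ; pick H2
  Q 209.214.38.7: descend 110100 ; hops seen [H2] ; pick H2
  Q 55.140.219.109: descend 001101111000110011011011 ; hops seen [H2,H2,H6,H4] ; pick H4
  + 192.0.0.0/2 (H0) depth=2
  Q 55.140.219.2: descend 001101111000110011011011 ; hops seen [H2,H2,H6,H4] ; pick H4
  Q 55.0.11.48: descend 00110111 ; hops seen [H2,H2] ; pick H2
  Q 108.188.93.55: descend 01101100101111000101110100110111 ; hops seen [H2,H1] ; pick H1
  + 220.13.19.235/32 (H5) depth=32
  Q 33.128.153.110: descend 001 ; hops seen [H2] ; pick H2
  + 211.48.0.0/12 (H2) depth=12
  Q 84.45.9.46: descend 01 ; hops seen [H2] ; pick H2

== LOOKUPS ==
["H1","H2","H2","H1","H2","H2","H4","H4","H2","H1","H2","H2"]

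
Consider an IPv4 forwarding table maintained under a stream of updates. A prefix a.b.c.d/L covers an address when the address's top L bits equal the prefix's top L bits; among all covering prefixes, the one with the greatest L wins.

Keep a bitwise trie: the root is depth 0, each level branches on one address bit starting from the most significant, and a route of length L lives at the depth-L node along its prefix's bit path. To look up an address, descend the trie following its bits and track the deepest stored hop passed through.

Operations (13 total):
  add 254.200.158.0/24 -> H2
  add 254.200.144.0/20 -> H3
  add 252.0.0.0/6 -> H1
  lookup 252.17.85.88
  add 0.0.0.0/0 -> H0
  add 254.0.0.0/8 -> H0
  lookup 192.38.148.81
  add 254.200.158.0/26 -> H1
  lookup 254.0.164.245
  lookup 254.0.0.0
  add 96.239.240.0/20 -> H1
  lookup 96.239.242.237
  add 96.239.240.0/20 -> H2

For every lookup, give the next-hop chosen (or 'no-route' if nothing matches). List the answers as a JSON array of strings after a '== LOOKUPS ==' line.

Process each operation:
  add 254.200.158.0/24 -> H2 at depth 24
  add 254.200.144.0/20 -> H3 at depth 20
  add 252.0.0.0/6 -> H1 at depth 6
  Q 252.17.85.88: descend 111111 ; hops seen [H1] ; pick H1
  add 0.0.0.0/0 -> H0 at depth 0
  add 254.0.0.0/8 -> H0 at depth 8
  Q 192.38.148.81: descend 11 ; hops seen [H0] ; pick H0
  add 254.200.158.0/26 -> H1 at depth 26
  Q 254.0.164.245: descend 11111110 ; hops seen [H0,H1,H0] ; pick H0
  Q 254.0.0.0: descend 11111110 ; hops seen [H0,H1,H0] ; pick H0
  add 96.239.240.0/20 -> H1 at depth 20
  Q 96.239.242.237: descend 01100000111011111111 ; hops seen [H0,H1] ; pick H1
  add 96.239.240.0/20 -> H2 at depth 20

== LOOKUPS ==
["H1","H0","H0","H0","H1"]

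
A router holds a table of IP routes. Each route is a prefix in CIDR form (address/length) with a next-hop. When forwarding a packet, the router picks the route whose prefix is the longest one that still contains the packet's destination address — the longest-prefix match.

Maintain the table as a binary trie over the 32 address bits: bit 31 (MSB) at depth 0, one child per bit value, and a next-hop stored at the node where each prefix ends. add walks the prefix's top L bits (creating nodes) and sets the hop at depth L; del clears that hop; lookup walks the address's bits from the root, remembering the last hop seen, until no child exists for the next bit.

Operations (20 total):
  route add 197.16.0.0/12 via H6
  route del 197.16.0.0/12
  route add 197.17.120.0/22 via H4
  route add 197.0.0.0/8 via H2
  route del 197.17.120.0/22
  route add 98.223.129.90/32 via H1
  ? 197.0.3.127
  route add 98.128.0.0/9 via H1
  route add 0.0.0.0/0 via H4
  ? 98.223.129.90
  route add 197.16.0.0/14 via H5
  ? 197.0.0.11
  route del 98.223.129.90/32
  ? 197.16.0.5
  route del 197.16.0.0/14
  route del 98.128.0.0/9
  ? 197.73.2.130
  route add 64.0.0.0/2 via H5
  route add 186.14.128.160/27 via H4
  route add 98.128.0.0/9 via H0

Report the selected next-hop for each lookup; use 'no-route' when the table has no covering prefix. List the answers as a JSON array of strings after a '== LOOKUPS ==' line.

Trace:
  add 197.16.0.0/12 -> H6 at depth 12
  del 197.16.0.0/12 (clear depth 12)
  add 197.17.120.0/22 -> H4 at depth 22
  add 197.0.0.0/8 -> H2 at depth 8
  del 197.17.120.0/22 (clear depth 22)
  add 98.223.129.90/32 -> H1 at depth 32
  lookup 197.0.3.127: bits 11000101000 walk d0:-→d1:-→d2:-→d3:-→d4:-→d5:-→d6:-→d7:-→d8:H2→d9:-→d10:-→d11:- -> H2
  add 98.128.0.0/9 -> H1 at depth 9
  add 0.0.0.0/0 -> H4 at depth 0
  lookup 98.223.129.90: bits 01100010110111111000000101011010 walk d0:H4→d1:-→d2:-→d3:-→d4:-→d5:-→d6:-→d7:-→d8:-→d9:H1→d10:-→d11:-→d12:-→d13:-→d14:-→d15:-→d16:-→d17:-→d18:-→d19:-→d20:-→d21:-→d22:-→d23:-→d24:-→d25:-→d26:-→d27:-→d28:-→d29:-→d30:-→d31:-→d32:H1 -> H1
  add 197.16.0.0/14 -> H5 at depth 14
  lookup 197.0.0.11: bits 11000101000 walk d0:H4→d1:-→d2:-→d3:-→d4:-→d5:-→d6:-→d7:-→d8:H2→d9:-→d10:-→d11:- -> H2
  del 98.223.129.90/32 (clear depth 32)
  lookup 197.16.0.5: bits 110001010001000 walk d0:H4→d1:-→d2:-→d3:-→d4:-→d5:-→d6:-→d7:-→d8:H2→d9:-→d10:-→d11:-→d12:-→d13:-→d14:H5→d15:- -> H5
  del 197.16.0.0/14 (clear depth 14)
  del 98.128.0.0/9 (clear depth 9)
  lookup 197.73.2.130: bits 110001010 walk d0:H4→d1:-→d2:-→d3:-→d4:-→d5:-→d6:-→d7:-→d8:H2→d9:- -> H2
  add 64.0.0.0/2 -> H5 at depth 2
  add 186.14.128.160/27 -> H4 at depth 27
  add 98.128.0.0/9 -> H0 at depth 9

== LOOKUPS ==
["H2","H1","H2","H5","H2"]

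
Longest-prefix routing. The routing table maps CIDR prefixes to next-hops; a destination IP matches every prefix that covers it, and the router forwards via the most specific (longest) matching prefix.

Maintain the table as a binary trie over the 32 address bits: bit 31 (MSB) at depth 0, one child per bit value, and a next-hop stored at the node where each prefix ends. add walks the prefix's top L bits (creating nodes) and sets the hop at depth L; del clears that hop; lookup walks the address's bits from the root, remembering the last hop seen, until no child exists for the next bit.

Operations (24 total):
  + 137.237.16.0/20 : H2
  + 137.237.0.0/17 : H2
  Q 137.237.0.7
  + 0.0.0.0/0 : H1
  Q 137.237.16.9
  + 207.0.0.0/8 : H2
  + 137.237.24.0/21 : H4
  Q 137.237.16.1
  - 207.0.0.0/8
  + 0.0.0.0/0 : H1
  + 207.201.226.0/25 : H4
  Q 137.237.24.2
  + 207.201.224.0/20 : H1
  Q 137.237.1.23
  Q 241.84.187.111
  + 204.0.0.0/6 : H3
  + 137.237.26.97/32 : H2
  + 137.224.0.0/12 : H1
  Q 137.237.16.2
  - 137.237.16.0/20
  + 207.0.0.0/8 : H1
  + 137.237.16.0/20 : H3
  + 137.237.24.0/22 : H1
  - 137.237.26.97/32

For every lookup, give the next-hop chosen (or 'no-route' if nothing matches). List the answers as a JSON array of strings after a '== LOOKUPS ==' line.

Process each operation:
  add 137.237.16.0/20 -> H2 at depth 20
  add 137.237.0.0/17 -> H2 at depth 17
  ? 137.237.0.7  path d0:-→d1:-→d2:-→d3:-→d4:-→d5:-→d6:-→d7:-→d8:-→d9:-→d10:-→d11:-→d12:-→d13:-→d14:-→d15:-→d16:-→d17:H2→d18:-→d19:-  best=H2
  add 0.0.0.0/0 -> H1 at depth 0
  ? 137.237.16.9  path d0:H1→d1:-→d2:-→d3:-→d4:-→d5:-→d6:-→d7:-→d8:-→d9:-→d10:-→d11:-→d12:-→d13:-→d14:-→d15:-→d16:-→d17:H2→d18:-→d19:-→d20:H2  best=H2
  add 207.0.0.0/8 -> H2 at depth 8
  add 137.237.24.0/21 -> H4 at depth 21
  ? 137.237.16.1  path d0:H1→d1:-→d2:-→d3:-→d4:-→d5:-→d6:-→d7:-→d8:-→d9:-→d10:-→d11:-→d12:-→d13:-→d14:-→d15:-→d16:-→d17:H2→d18:-→d19:-→d20:H2  best=H2
  del 207.0.0.0/8 (clear depth 8)
  add 0.0.0.0/0 -> H1 at depth 0
  add 207.201.226.0/25 -> H4 at depth 25
  ? 137.237.24.2  path d0:H1→d1:-→d2:-→d3:-→d4:-→d5:-→d6:-→d7:-→d8:-→d9:-→d10:-→d11:-→d12:-→d13:-→d14:-→d15:-→d16:-→d17:H2→d18:-→d19:-→d20:H2→d21:H4  best=H4
  add 207.201.224.0/20 -> H1 at depth 20
  ? 137.237.1.23  path d0:H1→d1:-→d2:-→d3:-→d4:-→d5:-→d6:-→d7:-→d8:-→d9:-→d10:-→d11:-→d12:-→d13:-→d14:-→d15:-→d16:-→d17:H2→d18:-→d19:-  best=H2
  ? 241.84.187.111  path d0:H1→d1:-→d2:-  best=H1
  add 204.0.0.0/6 -> H3 at depth 6
  add 137.237.26.97/32 -> H2 at depth 32
  add 137.224.0.0/12 -> H1 at depth 12
  ? 137.237.16.2  path d0:H1→d1:-→d2:-→d3:-→d4:-→d5:-→d6:-→d7:-→d8:-→d9:-→d10:-→d11:-→d12:H1→d13:-→d14:-→d15:-→d16:-→d17:H2→d18:-→d19:-→d20:H2  best=H2
  del 137.237.16.0/20 (clear depth 20)
  add 207.0.0.0/8 -> H1 at depth 8
  add 137.237.16.0/20 -> H3 at depth 20
  add 137.237.24.0/22 -> H1 at depth 22
  del 137.237.26.97/32 (clear depth 32)

== LOOKUPS ==
["H2","H2","H2","H4","H2","H1","H2"]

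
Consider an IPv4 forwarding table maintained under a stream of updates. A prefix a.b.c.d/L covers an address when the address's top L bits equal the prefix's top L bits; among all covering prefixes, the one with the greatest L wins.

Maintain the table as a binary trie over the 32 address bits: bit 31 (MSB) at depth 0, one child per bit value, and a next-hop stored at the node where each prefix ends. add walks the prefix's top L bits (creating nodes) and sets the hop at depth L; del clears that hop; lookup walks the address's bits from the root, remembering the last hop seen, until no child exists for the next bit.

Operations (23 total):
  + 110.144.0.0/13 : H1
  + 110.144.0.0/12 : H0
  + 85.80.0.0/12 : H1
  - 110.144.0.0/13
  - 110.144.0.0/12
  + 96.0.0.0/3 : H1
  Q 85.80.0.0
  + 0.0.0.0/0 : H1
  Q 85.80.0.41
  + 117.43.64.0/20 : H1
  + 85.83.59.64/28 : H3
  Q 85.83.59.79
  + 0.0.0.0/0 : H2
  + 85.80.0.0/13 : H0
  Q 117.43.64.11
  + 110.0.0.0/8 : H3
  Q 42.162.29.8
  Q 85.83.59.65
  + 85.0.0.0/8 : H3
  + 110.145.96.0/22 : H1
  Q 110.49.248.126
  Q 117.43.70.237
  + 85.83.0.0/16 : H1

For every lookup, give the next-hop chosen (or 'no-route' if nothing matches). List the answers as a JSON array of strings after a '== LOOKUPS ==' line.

Apply in order:
  + 110.144.0.0/13 (H1) depth=13
  + 110.144.0.0/12 (H0) depth=12
  + 85.80.0.0/12 (H1) depth=12
  del 110.144.0.0/13 (clear depth 13)
  del 110.144.0.0/12 (clear depth 12)
  + 96.0.0.0/3 (H1) depth=3
  lookup 85.80.0.0: bits 010101010101 walk d0:-→d1:-→d2:-→d3:-→d4:-→d5:-→d6:-→d7:-→d8:-→d9:-→d10:-→d11:-→d12:H1 -> H1
  + 0.0.0.0/0 (H1) depth=0
  lookup 85.80.0.41: bits 010101010101 walk d0:H1→d1:-→d2:-→d3:-→d4:-→d5:-→d6:-→d7:-→d8:-→d9:-→d10:-→d11:-→d12:H1 -> H1
  + 117.43.64.0/20 (H1) depth=20
  + 85.83.59.64/28 (H3) depth=28
  lookup 85.83.59.79: bits 0101010101010011001110110100 walk d0:H1→d1:-→d2:-→d3:-→d4:-→d5:-→d6:-→d7:-→d8:-→d9:-→d10:-→d11:-→d12:H1→d13:-→d14:-→d15:-→d16:-→d17:-→d18:-→d19:-→d20:-→d21:-→d22:-→d23:-→d24:-→d25:-→d26:-→d27:-→d28:H3 -> H3
  + 0.0.0.0/0 (H2) depth=0
  + 85.80.0.0/13 (H0) depth=13
  lookup 117.43.64.11: bits 01110101001010110100 walk d0:H2→d1:-→d2:-→d3:H1→d4:-→d5:-→d6:-→d7:-→d8:-→d9:-→d10:-→d11:-→d12:-→d13:-→d14:-→d15:-→d16:-→d17:-→d18:-→d19:-→d20:H1 -> H1
  + 110.0.0.0/8 (H3) depth=8
  lookup 42.162.29.8: bits 0 walk d0:H2→d1:- -> H2
  lookup 85.83.59.65: bits 0101010101010011001110110100 walk d0:H2→d1:-→d2:-→d3:-→d4:-→d5:-→d6:-→d7:-→d8:-→d9:-→d10:-→d11:-→d12:H1→d13:H0→d14:-→d15:-→d16:-→d17:-→d18:-→d19:-→d20:-→d21:-→d22:-→d23:-→d24:-→d25:-→d26:-→d27:-→d28:H3 -> H3
  + 85.0.0.0/8 (H3) depth=8
  + 110.145.96.0/22 (H1) depth=22
  lookup 110.49.248.126: bits 01101110 walk d0:H2→d1:-→d2:-→d3:H1→d4:-→d5:-→d6:-→d7:-→d8:H3 -> H3
  lookup 117.43.70.237: bits 01110101001010110100 walk d0:H2→d1:-→d2:-→d3:H1→d4:-→d5:-→d6:-→d7:-→d8:-→d9:-→d10:-→d11:-→d12:-→d13:-→d14:-→d15:-→d16:-→d17:-→d18:-→d19:-→d20:H1 -> H1
  + 85.83.0.0/16 (H1) depth=16

== LOOKUPS ==
["H1","H1","H3","H1","H2","H3","H3","H1"]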